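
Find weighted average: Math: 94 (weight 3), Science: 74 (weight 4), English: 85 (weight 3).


Numerator = 94×3 + 74×4 + 85×3
= 282 + 296 + 255
= 833
Total weight = 10
Weighted avg = 833/10
= 83.30

83.30


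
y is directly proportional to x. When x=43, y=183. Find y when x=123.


Direct proportion: y/x = constant
k = 183/43 ≈ 4.2558
y₂ = k × 123 = 183 × 123 / 43 = 22509/43
≈ 523.47

523.47


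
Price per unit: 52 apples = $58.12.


Unit rate = total / quantity
= 58.12 / 52
= $1.12 per unit

$1.12 per unit


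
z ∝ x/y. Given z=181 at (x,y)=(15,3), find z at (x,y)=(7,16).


z = k·x/y
Solve for k using the known point: k = z·y/x = 181×3/15 = 543/15 = 36.2000
Now evaluate at x=7, y=16:
z = k × 7 / 16 = (543 × 7) / (15 × 16) = 3801/240
= 15.8375

15.8375


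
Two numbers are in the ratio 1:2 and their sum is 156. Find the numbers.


Let A = 1k, B = 2k.
1k + 2k = 156
3k = 156 → k = 156/3 = 52
A = 1×52 = 52, B = 2×52 = 104
= A = 52, B = 104

A = 52, B = 104


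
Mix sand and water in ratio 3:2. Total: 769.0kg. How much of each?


Total parts = 3 + 2 = 5
sand: 769.0 × 3/5 = 461.4kg
water: 769.0 × 2/5 = 307.6kg
= 461.4kg and 307.6kg

461.4kg and 307.6kg


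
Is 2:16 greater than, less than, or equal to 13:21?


2/16 = 0.1250
13/21 = 0.6190
0.1250 < 0.6190, so 2:16 is less
= less than

less than


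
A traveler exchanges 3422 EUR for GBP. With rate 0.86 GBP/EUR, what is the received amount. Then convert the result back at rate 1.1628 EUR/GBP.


Amount × rate = 3422 × 0.86 = 2942.92 GBP
Round-trip: 2942.92 × 1.1628 = 3422.03 EUR
= 2942.92 GBP, then 3422.03 EUR

2942.92 GBP, then 3422.03 EUR


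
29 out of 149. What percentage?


Percentage = (part / whole) × 100
= (29 / 149) × 100
≈ 19.46%

19.46%


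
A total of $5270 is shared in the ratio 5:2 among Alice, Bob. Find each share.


Total parts = 5 + 2 = 7
Alice: 5270 × 5/7 = 3764.29
Bob: 5270 × 2/7 = 1505.71
= Alice: $3764.29, Bob: $1505.71

Alice: $3764.29, Bob: $1505.71


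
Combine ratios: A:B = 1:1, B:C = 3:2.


Match B: multiply A:B by 3 → 3:3
Multiply B:C by 1 → 3:2
Combined: 3:3:2
GCD = 1
= 3:3:2

3:3:2


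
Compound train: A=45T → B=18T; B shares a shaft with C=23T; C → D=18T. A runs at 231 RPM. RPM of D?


Stage 1: RPM_B = RPM_A × t_A/t_B = 231 × 45/18 = 10395/18 = 577.50
B and C share a shaft → RPM_C = RPM_B
Stage 2: RPM_D = RPM_C × t_C/t_D = RPM_A × (t_A×t_C)/(t_B×t_D)
Overall ratio = (45×23)/(18×18) = 1035/324
RPM_D = 231 × 1035/324 = 239085/324
≈ 737.92 RPM

737.92 RPM


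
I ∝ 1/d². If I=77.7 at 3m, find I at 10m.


I₁d₁² = I₂d₂²
I₂ = I₁ × (d₁/d₂)²
= 77.7 × (3/10)²
= 77.7 × 9/100
= 699.3/100
= 6.9930

6.9930


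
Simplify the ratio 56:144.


GCD(56, 144) = 8
56/8 : 144/8
= 7:18

7:18


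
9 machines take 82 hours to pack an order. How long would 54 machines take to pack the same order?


Inverse proportion: x × y = constant
k = 9 × 82 = 738
y₂ = k / 54 = 738 / 54
= 13.67

13.67


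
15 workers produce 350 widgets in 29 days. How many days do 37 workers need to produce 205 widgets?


Days ∝ work / workers, so d₂ = d₁ × (m₁/m₂) × (w₂/w₁)
Workers factor (inverse): 15/37 ≈ 0.4054
Work factor (direct): 205/350 ≈ 0.5857
d₂ = 29 × 15/37 × 205/350 = (29 × 15 × 205) / (37 × 350) = 89175/12950
≈ 6.89 days

6.89 days


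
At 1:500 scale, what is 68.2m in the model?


Model size = real / scale
= 68.2 / 500
= 0.1364 m

0.1364 m


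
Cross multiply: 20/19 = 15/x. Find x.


Cross multiply: 20 × x = 19 × 15
20x = 285
x = 285 / 20
= 14.25

14.25


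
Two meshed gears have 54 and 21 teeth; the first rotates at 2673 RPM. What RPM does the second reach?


Gear ratio = 54:21 = 18:7
RPM_B = RPM_A × (teeth_A / teeth_B)
= 2673 × (54/21)
= 6873.4 RPM

6873.4 RPM


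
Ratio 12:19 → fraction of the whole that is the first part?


Total parts = 12 + 19 = 31
First part: 12/31 = 12/31
= 12/31

12/31


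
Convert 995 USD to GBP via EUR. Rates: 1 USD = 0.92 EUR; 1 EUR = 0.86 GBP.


Step 1: 995 USD × 0.92 = 915.40 EUR
Step 2: 915.40 EUR × 0.86 = 787.24 GBP
Implied rate USD→GBP = 0.92 × 0.86 = 0.7912
= 787.24 GBP

787.24 GBP


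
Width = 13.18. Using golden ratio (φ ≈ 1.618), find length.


φ = (1 + √5) / 2 ≈ 1.618
Length = width × φ = 13.18 × 1.618 = 21.32524
≈ 21.33

21.33


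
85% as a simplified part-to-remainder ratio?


85% means 85 parts out of 100; remainder = 15
Part : remainder = 85:15
GCD = 5
= 17:3

17:3


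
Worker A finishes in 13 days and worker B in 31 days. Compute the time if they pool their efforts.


Rate of A = 1/13 per day
Rate of B = 1/31 per day
Combined rate = 1/13 + 1/31 = 44/403 ≈ 0.1092 per day
Days = 1 / combined rate = 403/44
≈ 9.16 days

9.16 days


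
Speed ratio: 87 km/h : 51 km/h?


Ratio = 87:51
GCD = 3
Simplified = 29:17
Time ratio (same distance) = 17:29
Speed ratio = 29:17

29:17


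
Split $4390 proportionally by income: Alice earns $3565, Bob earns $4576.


Total income = 3565 + 4576 = $8141
Alice: $4390 × 3565/8141 = $1922.41
Bob: $4390 × 4576/8141 = $2467.59
= Alice: $1922.41, Bob: $2467.59

Alice: $1922.41, Bob: $2467.59


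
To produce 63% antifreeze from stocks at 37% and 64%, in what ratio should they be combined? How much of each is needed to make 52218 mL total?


Let x parts of 37% mix with y parts of 64%.
37x + 64y = 63(x + y)
37x + 64y = 63x + 63y
x(37 - 63) = y(63 - 64)
x/y = (64 - 63)/(63 - 37) = 1/26
Simplify: 1:26
Total parts = 27; one part = 52218/27 = 1934.00 mL
37% solution: 1×1934.00 = 1934.00 mL
64% solution: 26×1934.00 = 50284.00 mL
= ratio 1:26; 1934.00 mL and 50284.00 mL

ratio 1:26; 1934.00 mL and 50284.00 mL


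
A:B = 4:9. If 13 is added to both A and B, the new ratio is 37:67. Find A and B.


Let A = 4k, B = 9k.
(4k + 13) / (9k + 13) = 37/67
Cross-multiply: 67(4k + 13) = 37(9k + 13)
268k + 871 = 333k + 481
268k - 333k = 481 - 871
-65k = -390
k = -390/-65 = 6
A = 4×6 = 24, B = 9×6 = 54
= A = 24, B = 54

A = 24, B = 54


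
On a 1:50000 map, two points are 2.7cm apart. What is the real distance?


Real distance = map distance × scale
= 2.7cm × 50000
= 135000 cm = 1350.0 m
= 1.350 km

1.350 km


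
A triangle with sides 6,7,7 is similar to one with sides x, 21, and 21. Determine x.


Scale factor = 21/7 = 3
Missing side = 6 × 3
= 18.0

18.0


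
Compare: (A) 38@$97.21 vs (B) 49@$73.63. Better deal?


Deal A: $97.21/38 = $2.5582/unit
Deal B: $73.63/49 = $1.5027/unit
B is cheaper per unit
= Deal B

Deal B


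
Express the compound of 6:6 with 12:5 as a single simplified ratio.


Compound ratio = (6×12) : (6×5)
= 72:30
GCD = 6
= 12:5

12:5


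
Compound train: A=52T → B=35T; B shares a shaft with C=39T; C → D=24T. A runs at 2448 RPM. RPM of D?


Stage 1: RPM_B = RPM_A × t_A/t_B = 2448 × 52/35 = 127296/35 ≈ 3637.03
B and C share a shaft → RPM_C = RPM_B
Stage 2: RPM_D = RPM_C × t_C/t_D = RPM_A × (t_A×t_C)/(t_B×t_D)
Overall ratio = (52×39)/(35×24) = 2028/840
RPM_D = 2448 × 2028/840 = 4964544/840
≈ 5910.17 RPM

5910.17 RPM


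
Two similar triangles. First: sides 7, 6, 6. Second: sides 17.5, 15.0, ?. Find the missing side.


Scale factor = 17.5/7 = 2.5
Missing side = 6 × 2.5
= 15.0

15.0


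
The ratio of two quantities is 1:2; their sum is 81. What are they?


Let A = 1k, B = 2k.
1k + 2k = 81
3k = 81 → k = 81/3 = 27
A = 1×27 = 27, B = 2×27 = 54
= A = 27, B = 54

A = 27, B = 54


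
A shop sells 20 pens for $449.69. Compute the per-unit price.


Unit rate = total / quantity
= 449.69 / 20
= $22.48 per unit

$22.48 per unit


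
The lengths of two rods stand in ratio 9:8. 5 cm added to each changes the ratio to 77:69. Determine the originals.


Let A = 9k, B = 8k.
(9k + 5) / (8k + 5) = 77/69
Cross-multiply: 69(9k + 5) = 77(8k + 5)
621k + 345 = 616k + 385
621k - 616k = 385 - 345
5k = 40
k = 40/5 = 8
A = 9×8 = 72, B = 8×8 = 64
= A = 72, B = 64

A = 72, B = 64


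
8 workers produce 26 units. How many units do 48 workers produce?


Direct proportion: y/x = constant
k = 26/8 = 3.2500
y₂ = k × 48 = 26 × 48 / 8 = 1248/8
= 156.00

156.00


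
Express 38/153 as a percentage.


Percentage = (part / whole) × 100
= (38 / 153) × 100
≈ 24.84%

24.84%


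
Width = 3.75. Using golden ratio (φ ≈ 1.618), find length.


φ = (1 + √5) / 2 ≈ 1.618
Length = width × φ = 3.75 × 1.618 = 6.0675
≈ 6.07

6.07


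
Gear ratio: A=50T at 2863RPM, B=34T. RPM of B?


Gear ratio = 50:34 = 25:17
RPM_B = RPM_A × (teeth_A / teeth_B)
= 2863 × (50/34)
= 4210.3 RPM

4210.3 RPM


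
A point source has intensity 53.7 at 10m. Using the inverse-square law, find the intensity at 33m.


I₁d₁² = I₂d₂²
I₂ = I₁ × (d₁/d₂)²
= 53.7 × (10/33)²
= 53.7 × 100/1089
= 5370/1089
≈ 4.9311

4.9311


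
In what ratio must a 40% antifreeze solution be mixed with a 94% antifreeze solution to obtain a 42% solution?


Let x parts of 40% mix with y parts of 94%.
40x + 94y = 42(x + y)
40x + 94y = 42x + 42y
x(40 - 42) = y(42 - 94)
x/y = (94 - 42)/(42 - 40) = 52/2
Simplify: 26:1
= 26:1

26:1


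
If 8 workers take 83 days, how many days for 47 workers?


Inverse proportion: x × y = constant
k = 8 × 83 = 664
y₂ = k / 47 = 664 / 47
= 14.13

14.13


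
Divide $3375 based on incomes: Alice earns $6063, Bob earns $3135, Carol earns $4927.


Total income = 6063 + 3135 + 4927 = $14125
Alice: $3375 × 6063/14125 = $1448.68
Bob: $3375 × 3135/14125 = $749.07
Carol: $3375 × 4927/14125 = $1177.25
= Alice: $1448.68, Bob: $749.07, Carol: $1177.25

Alice: $1448.68, Bob: $749.07, Carol: $1177.25


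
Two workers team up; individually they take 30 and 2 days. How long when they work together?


Rate of A = 1/30 per day
Rate of B = 1/2 per day
Combined rate = 1/30 + 1/2 = 32/60 ≈ 0.5333 per day
Days = 1 / combined rate = 60/32
≈ 1.88 days

1.88 days


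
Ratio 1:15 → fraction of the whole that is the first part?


Total parts = 1 + 15 = 16
First part: 1/16 = 1/16
= 1/16

1/16


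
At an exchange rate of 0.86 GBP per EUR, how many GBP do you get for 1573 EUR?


Amount × rate = 1573 × 0.86
= 1352.78 GBP

1352.78 GBP


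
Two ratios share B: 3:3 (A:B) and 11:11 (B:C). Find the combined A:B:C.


Match B: multiply A:B by 11 → 33:33
Multiply B:C by 3 → 33:33
Combined: 33:33:33
GCD = 33
= 1:1:1

1:1:1


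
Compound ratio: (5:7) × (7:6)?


Compound ratio = (5×7) : (7×6)
= 35:42
GCD = 7
= 5:6

5:6


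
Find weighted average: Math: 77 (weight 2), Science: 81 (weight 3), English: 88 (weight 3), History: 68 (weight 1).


Numerator = 77×2 + 81×3 + 88×3 + 68×1
= 154 + 243 + 264 + 68
= 729
Total weight = 9
Weighted avg = 729/9
= 81.00

81.00


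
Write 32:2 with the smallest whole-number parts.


GCD(32, 2) = 2
32/2 : 2/2
= 16:1

16:1


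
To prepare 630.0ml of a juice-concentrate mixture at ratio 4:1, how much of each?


Total parts = 4 + 1 = 5
juice: 630.0 × 4/5 = 504.0ml
concentrate: 630.0 × 1/5 = 126.0ml
= 504.0ml and 126.0ml

504.0ml and 126.0ml


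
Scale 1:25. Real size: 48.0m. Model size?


Model size = real / scale
= 48.0 / 25
= 1.9200 m

1.9200 m


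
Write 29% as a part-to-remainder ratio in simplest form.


29% means 29 parts out of 100; remainder = 71
Part : remainder = 29:71
GCD = 1
= 29:71

29:71


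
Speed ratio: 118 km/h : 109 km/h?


Ratio = 118:109
GCD = 1
Simplified = 118:109
Time ratio (same distance) = 109:118
Speed ratio = 118:109

118:109


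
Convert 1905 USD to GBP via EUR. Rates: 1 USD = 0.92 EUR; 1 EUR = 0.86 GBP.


Step 1: 1905 USD × 0.92 = 1752.60 EUR
Step 2: 1752.60 EUR × 0.86 = 1507.24 GBP
Implied rate USD→GBP = 0.92 × 0.86 = 0.7912
= 1507.24 GBP

1507.24 GBP


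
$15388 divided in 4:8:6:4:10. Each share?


Total parts = 4 + 8 + 6 + 4 + 10 = 32
Part 1: 15388 × 4/32 = 1923.50
Part 2: 15388 × 8/32 = 3847.00
Part 3: 15388 × 6/32 = 2885.25
Part 4: 15388 × 4/32 = 1923.50
Part 5: 15388 × 10/32 = 4808.75
= Part 1: $1923.50, Part 2: $3847.00, Part 3: $2885.25, Part 4: $1923.50, Part 5: $4808.75

Part 1: $1923.50, Part 2: $3847.00, Part 3: $2885.25, Part 4: $1923.50, Part 5: $4808.75


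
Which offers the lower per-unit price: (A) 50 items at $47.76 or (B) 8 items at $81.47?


Deal A: $47.76/50 = $0.9552/unit
Deal B: $81.47/8 = $10.1838/unit
A is cheaper per unit
= Deal A

Deal A


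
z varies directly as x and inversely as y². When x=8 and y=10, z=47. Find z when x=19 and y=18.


z = k·x/y²
Solve for k using the known point: k = z·y²/x = 47×100/8 = 4700/8 = 587.5000
Now evaluate at x=19, y=18:
z = k × 19 / 324 = (4700 × 19) / (8 × 324) = 89300/2592
≈ 34.4522

34.4522


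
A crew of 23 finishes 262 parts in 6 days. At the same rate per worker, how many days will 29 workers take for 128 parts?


Days ∝ work / workers, so d₂ = d₁ × (m₁/m₂) × (w₂/w₁)
Workers factor (inverse): 23/29 ≈ 0.7931
Work factor (direct): 128/262 ≈ 0.4885
d₂ = 6 × 23/29 × 128/262 = (6 × 23 × 128) / (29 × 262) = 17664/7598
≈ 2.32 days

2.32 days


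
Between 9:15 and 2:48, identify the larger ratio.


9/15 = 0.6000
2/48 = 0.0417
0.6000 > 0.0417, so 9:15 is greater
= 9:15

9:15


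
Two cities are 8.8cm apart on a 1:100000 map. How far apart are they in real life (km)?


Real distance = map distance × scale
= 8.8cm × 100000
= 880000 cm = 8800.0 m
= 8.800 km

8.800 km


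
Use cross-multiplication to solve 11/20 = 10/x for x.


Cross multiply: 11 × x = 20 × 10
11x = 200
x = 200 / 11
= 18.18

18.18


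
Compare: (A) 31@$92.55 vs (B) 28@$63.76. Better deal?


Deal A: $92.55/31 = $2.9855/unit
Deal B: $63.76/28 = $2.2771/unit
B is cheaper per unit
= Deal B

Deal B


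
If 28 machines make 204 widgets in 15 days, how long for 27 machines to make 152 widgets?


Days ∝ work / workers, so d₂ = d₁ × (m₁/m₂) × (w₂/w₁)
Workers factor (inverse): 28/27 ≈ 1.0370
Work factor (direct): 152/204 ≈ 0.7451
d₂ = 15 × 28/27 × 152/204 = (15 × 28 × 152) / (27 × 204) = 63840/5508
≈ 11.59 days

11.59 days


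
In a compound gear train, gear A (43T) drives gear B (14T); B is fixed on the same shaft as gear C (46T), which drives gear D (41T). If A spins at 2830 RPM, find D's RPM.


Stage 1: RPM_B = RPM_A × t_A/t_B = 2830 × 43/14 = 121690/14 ≈ 8692.14
B and C share a shaft → RPM_C = RPM_B
Stage 2: RPM_D = RPM_C × t_C/t_D = RPM_A × (t_A×t_C)/(t_B×t_D)
Overall ratio = (43×46)/(14×41) = 1978/574
RPM_D = 2830 × 1978/574 = 5597740/574
≈ 9752.16 RPM

9752.16 RPM


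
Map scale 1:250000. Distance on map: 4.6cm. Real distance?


Real distance = map distance × scale
= 4.6cm × 250000
= 1150000 cm = 11500.0 m
= 11.500 km

11.500 km


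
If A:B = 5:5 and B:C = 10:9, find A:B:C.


Match B: multiply A:B by 10 → 50:50
Multiply B:C by 5 → 50:45
Combined: 50:50:45
GCD = 5
= 10:10:9

10:10:9


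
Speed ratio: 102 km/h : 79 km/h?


Ratio = 102:79
GCD = 1
Simplified = 102:79
Time ratio (same distance) = 79:102
Speed ratio = 102:79

102:79


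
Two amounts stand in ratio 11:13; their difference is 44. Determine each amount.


Let A = 11k, B = 13k.
13k - 11k = 44
2k = 44 → k = 44/2 = 22
A = 11×22 = 242, B = 13×22 = 286
= A = 242, B = 286

A = 242, B = 286


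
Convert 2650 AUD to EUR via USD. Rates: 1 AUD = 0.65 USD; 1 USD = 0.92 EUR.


Step 1: 2650 AUD × 0.65 = 1722.50 USD
Step 2: 1722.50 USD × 0.92 = 1584.70 EUR
Implied rate AUD→EUR = 0.65 × 0.92 = 0.5980
= 1584.70 EUR

1584.70 EUR


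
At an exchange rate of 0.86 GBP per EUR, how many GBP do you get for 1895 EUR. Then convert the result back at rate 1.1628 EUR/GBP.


Amount × rate = 1895 × 0.86 = 1629.70 GBP
Round-trip: 1629.70 × 1.1628 = 1895.02 EUR
= 1629.70 GBP, then 1895.02 EUR

1629.70 GBP, then 1895.02 EUR


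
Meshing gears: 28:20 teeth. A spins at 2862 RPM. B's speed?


Gear ratio = 28:20 = 7:5
RPM_B = RPM_A × (teeth_A / teeth_B)
= 2862 × (28/20)
= 4006.8 RPM

4006.8 RPM


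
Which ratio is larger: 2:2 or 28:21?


2/2 = 1.0000
28/21 = 1.3333
1.0000 < 1.3333, so 2:2 is less
= 28:21

28:21


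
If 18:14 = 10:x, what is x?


Cross multiply: 18 × x = 14 × 10
18x = 140
x = 140 / 18
= 7.78

7.78


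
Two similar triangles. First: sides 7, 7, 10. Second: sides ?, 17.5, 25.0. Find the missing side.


Scale factor = 17.5/7 = 2.5
Missing side = 7 × 2.5
= 17.5

17.5


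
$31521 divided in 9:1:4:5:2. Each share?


Total parts = 9 + 1 + 4 + 5 + 2 = 21
Part 1: 31521 × 9/21 = 13509.00
Part 2: 31521 × 1/21 = 1501.00
Part 3: 31521 × 4/21 = 6004.00
Part 4: 31521 × 5/21 = 7505.00
Part 5: 31521 × 2/21 = 3002.00
= Part 1: $13509.00, Part 2: $1501.00, Part 3: $6004.00, Part 4: $7505.00, Part 5: $3002.00

Part 1: $13509.00, Part 2: $1501.00, Part 3: $6004.00, Part 4: $7505.00, Part 5: $3002.00


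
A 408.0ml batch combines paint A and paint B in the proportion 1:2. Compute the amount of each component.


Total parts = 1 + 2 = 3
paint A: 408.0 × 1/3 = 136.0ml
paint B: 408.0 × 2/3 = 272.0ml
= 136.0ml and 272.0ml

136.0ml and 272.0ml


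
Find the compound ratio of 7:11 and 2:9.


Compound ratio = (7×2) : (11×9)
= 14:99
GCD = 1
= 14:99

14:99


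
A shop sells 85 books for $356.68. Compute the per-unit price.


Unit rate = total / quantity
= 356.68 / 85
= $4.20 per unit

$4.20 per unit


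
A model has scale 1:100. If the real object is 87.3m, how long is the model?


Model size = real / scale
= 87.3 / 100
= 0.8730 m

0.8730 m


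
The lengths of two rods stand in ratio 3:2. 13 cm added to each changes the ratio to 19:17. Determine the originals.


Let A = 3k, B = 2k.
(3k + 13) / (2k + 13) = 19/17
Cross-multiply: 17(3k + 13) = 19(2k + 13)
51k + 221 = 38k + 247
51k - 38k = 247 - 221
13k = 26
k = 26/13 = 2
A = 3×2 = 6, B = 2×2 = 4
= A = 6, B = 4

A = 6, B = 4


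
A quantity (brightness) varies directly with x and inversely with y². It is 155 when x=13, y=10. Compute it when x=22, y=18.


z = k·x/y²
Solve for k using the known point: k = z·y²/x = 155×100/13 = 15500/13 ≈ 1192.3077
Now evaluate at x=22, y=18:
z = k × 22 / 324 = (15500 × 22) / (13 × 324) = 341000/4212
≈ 80.9592

80.9592


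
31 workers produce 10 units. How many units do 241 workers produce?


Direct proportion: y/x = constant
k = 10/31 ≈ 0.3226
y₂ = k × 241 = 10 × 241 / 31 = 2410/31
≈ 77.74

77.74


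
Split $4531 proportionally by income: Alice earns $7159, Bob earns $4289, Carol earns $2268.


Total income = 7159 + 4289 + 2268 = $13716
Alice: $4531 × 7159/13716 = $2364.93
Bob: $4531 × 4289/13716 = $1416.85
Carol: $4531 × 2268/13716 = $749.22
= Alice: $2364.93, Bob: $1416.85, Carol: $749.22

Alice: $2364.93, Bob: $1416.85, Carol: $749.22


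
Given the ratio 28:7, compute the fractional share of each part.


Total parts = 28 + 7 = 35
First part: 28/35 = 4/5
Second part: 7/35 = 1/5
= 4/5 and 1/5

4/5 and 1/5


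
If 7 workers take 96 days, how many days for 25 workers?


Inverse proportion: x × y = constant
k = 7 × 96 = 672
y₂ = k / 25 = 672 / 25
= 26.88

26.88


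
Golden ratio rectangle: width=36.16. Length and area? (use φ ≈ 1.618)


φ = (1 + √5) / 2 ≈ 1.618
Length = width × φ = 36.16 × 1.618 = 58.50688
≈ 58.51
Area = width × length = 36.16 × 58.50688 = 2115.6087808 ≈ 2115.61
= Length: 58.51, Area: 2115.61

Length: 58.51, Area: 2115.61


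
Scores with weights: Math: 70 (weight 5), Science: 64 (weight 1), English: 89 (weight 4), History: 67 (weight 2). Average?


Numerator = 70×5 + 64×1 + 89×4 + 67×2
= 350 + 64 + 356 + 134
= 904
Total weight = 12
Weighted avg = 904/12
= 75.33

75.33


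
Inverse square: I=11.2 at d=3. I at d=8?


I₁d₁² = I₂d₂²
I₂ = I₁ × (d₁/d₂)²
= 11.2 × (3/8)²
= 11.2 × 9/64
= 100.8/64
= 1.5750

1.5750


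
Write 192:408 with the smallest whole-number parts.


GCD(192, 408) = 24
192/24 : 408/24
= 8:17

8:17


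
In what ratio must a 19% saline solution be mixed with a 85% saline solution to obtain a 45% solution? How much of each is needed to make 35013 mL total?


Let x parts of 19% mix with y parts of 85%.
19x + 85y = 45(x + y)
19x + 85y = 45x + 45y
x(19 - 45) = y(45 - 85)
x/y = (85 - 45)/(45 - 19) = 40/26
Simplify: 20:13
Total parts = 33; one part = 35013/33 = 1061.00 mL
19% solution: 20×1061.00 = 21220.00 mL
85% solution: 13×1061.00 = 13793.00 mL
= ratio 20:13; 21220.00 mL and 13793.00 mL

ratio 20:13; 21220.00 mL and 13793.00 mL


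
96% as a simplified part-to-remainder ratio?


96% means 96 parts out of 100; remainder = 4
Part : remainder = 96:4
GCD = 4
= 24:1

24:1


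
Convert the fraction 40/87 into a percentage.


Percentage = (part / whole) × 100
= (40 / 87) × 100
≈ 45.98%

45.98%


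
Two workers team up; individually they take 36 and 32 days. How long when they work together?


Rate of A = 1/36 per day
Rate of B = 1/32 per day
Combined rate = 1/36 + 1/32 = 68/1152 ≈ 0.0590 per day
Days = 1 / combined rate = 1152/68
≈ 16.94 days

16.94 days


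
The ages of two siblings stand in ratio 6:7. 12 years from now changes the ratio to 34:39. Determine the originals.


Let A = 6k, B = 7k.
(6k + 12) / (7k + 12) = 34/39
Cross-multiply: 39(6k + 12) = 34(7k + 12)
234k + 468 = 238k + 408
234k - 238k = 408 - 468
-4k = -60
k = -60/-4 = 15
A = 6×15 = 90, B = 7×15 = 105
= A = 90, B = 105

A = 90, B = 105


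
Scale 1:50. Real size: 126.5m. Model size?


Model size = real / scale
= 126.5 / 50
= 2.5300 m

2.5300 m


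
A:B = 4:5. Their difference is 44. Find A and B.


Let A = 4k, B = 5k.
5k - 4k = 44
1k = 44 → k = 44/1 = 44
A = 4×44 = 176, B = 5×44 = 220
= A = 176, B = 220

A = 176, B = 220


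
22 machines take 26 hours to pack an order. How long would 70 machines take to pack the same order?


Inverse proportion: x × y = constant
k = 22 × 26 = 572
y₂ = k / 70 = 572 / 70
= 8.17

8.17


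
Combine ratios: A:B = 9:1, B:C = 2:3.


Match B: multiply A:B by 2 → 18:2
Multiply B:C by 1 → 2:3
Combined: 18:2:3
GCD = 1
= 18:2:3

18:2:3


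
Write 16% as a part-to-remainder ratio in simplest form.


16% means 16 parts out of 100; remainder = 84
Part : remainder = 16:84
GCD = 4
= 4:21

4:21


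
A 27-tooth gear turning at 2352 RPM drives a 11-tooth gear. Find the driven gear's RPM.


Gear ratio = 27:11 = 27:11
RPM_B = RPM_A × (teeth_A / teeth_B)
= 2352 × (27/11)
= 5773.1 RPM

5773.1 RPM


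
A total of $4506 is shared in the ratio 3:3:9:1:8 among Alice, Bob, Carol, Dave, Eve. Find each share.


Total parts = 3 + 3 + 9 + 1 + 8 = 24
Alice: 4506 × 3/24 = 563.25
Bob: 4506 × 3/24 = 563.25
Carol: 4506 × 9/24 = 1689.75
Dave: 4506 × 1/24 = 187.75
Eve: 4506 × 8/24 = 1502.00
= Alice: $563.25, Bob: $563.25, Carol: $1689.75, Dave: $187.75, Eve: $1502.00

Alice: $563.25, Bob: $563.25, Carol: $1689.75, Dave: $187.75, Eve: $1502.00


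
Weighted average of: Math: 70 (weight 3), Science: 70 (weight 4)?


Numerator = 70×3 + 70×4
= 210 + 280
= 490
Total weight = 7
Weighted avg = 490/7
= 70.00

70.00


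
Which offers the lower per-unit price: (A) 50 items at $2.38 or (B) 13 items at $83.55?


Deal A: $2.38/50 = $0.0476/unit
Deal B: $83.55/13 = $6.4269/unit
A is cheaper per unit
= Deal A

Deal A


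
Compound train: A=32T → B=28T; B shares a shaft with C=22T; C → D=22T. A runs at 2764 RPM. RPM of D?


Stage 1: RPM_B = RPM_A × t_A/t_B = 2764 × 32/28 = 88448/28 ≈ 3158.86
B and C share a shaft → RPM_C = RPM_B
Stage 2: RPM_D = RPM_C × t_C/t_D = RPM_A × (t_A×t_C)/(t_B×t_D)
Overall ratio = (32×22)/(28×22) = 704/616
RPM_D = 2764 × 704/616 = 1945856/616
≈ 3158.86 RPM

3158.86 RPM


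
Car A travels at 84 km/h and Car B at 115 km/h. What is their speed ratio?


Ratio = 84:115
GCD = 1
Simplified = 84:115
Time ratio (same distance) = 115:84
Speed ratio = 84:115

84:115


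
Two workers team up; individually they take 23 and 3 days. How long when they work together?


Rate of A = 1/23 per day
Rate of B = 1/3 per day
Combined rate = 1/23 + 1/3 = 26/69 ≈ 0.3768 per day
Days = 1 / combined rate = 69/26
≈ 2.65 days

2.65 days


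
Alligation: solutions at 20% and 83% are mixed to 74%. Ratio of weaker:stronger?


Let x parts of 20% mix with y parts of 83%.
20x + 83y = 74(x + y)
20x + 83y = 74x + 74y
x(20 - 74) = y(74 - 83)
x/y = (83 - 74)/(74 - 20) = 9/54
Simplify: 1:6
= 1:6

1:6


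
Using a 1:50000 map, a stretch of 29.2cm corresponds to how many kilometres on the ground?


Real distance = map distance × scale
= 29.2cm × 50000
= 1460000 cm = 14600.0 m
= 14.600 km

14.600 km


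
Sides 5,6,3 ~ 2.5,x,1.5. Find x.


Scale factor = 2.5/5 = 0.5
Missing side = 6 × 0.5
= 3.0

3.0


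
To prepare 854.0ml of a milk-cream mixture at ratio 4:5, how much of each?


Total parts = 4 + 5 = 9
milk: 854.0 × 4/9 = 379.6ml
cream: 854.0 × 5/9 = 474.4ml
= 379.6ml and 474.4ml

379.6ml and 474.4ml


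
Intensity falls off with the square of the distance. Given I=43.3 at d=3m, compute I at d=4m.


I₁d₁² = I₂d₂²
I₂ = I₁ × (d₁/d₂)²
= 43.3 × (3/4)²
= 43.3 × 9/16
= 389.7/16
≈ 24.3563

24.3563


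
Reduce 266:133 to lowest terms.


GCD(266, 133) = 133
266/133 : 133/133
= 2:1

2:1


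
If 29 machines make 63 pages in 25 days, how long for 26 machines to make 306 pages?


Days ∝ work / workers, so d₂ = d₁ × (m₁/m₂) × (w₂/w₁)
Workers factor (inverse): 29/26 ≈ 1.1154
Work factor (direct): 306/63 ≈ 4.8571
d₂ = 25 × 29/26 × 306/63 = (25 × 29 × 306) / (26 × 63) = 221850/1638
≈ 135.44 days

135.44 days


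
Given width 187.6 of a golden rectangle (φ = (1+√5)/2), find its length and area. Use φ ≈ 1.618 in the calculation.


φ = (1 + √5) / 2 ≈ 1.618
Length = width × φ = 187.6 × 1.618 = 303.5368
≈ 303.54
Area = width × length = 187.6 × 303.5368 = 56943.50368 ≈ 56943.50
= Length: 303.54, Area: 56943.50

Length: 303.54, Area: 56943.50


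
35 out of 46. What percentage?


Percentage = (part / whole) × 100
= (35 / 46) × 100
≈ 76.09%

76.09%


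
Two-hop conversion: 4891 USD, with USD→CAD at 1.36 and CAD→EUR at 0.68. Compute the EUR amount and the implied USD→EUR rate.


Step 1: 4891 USD × 1.36 = 6651.76 CAD
Step 2: 6651.76 CAD × 0.68 = 4523.20 EUR
Implied rate USD→EUR = 1.36 × 0.68 = 0.9248
= 4523.20 EUR; implied rate 0.9248 EUR/USD

4523.20 EUR; implied rate 0.9248 EUR/USD


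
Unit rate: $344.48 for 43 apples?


Unit rate = total / quantity
= 344.48 / 43
= $8.01 per unit

$8.01 per unit


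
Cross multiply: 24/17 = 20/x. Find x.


Cross multiply: 24 × x = 17 × 20
24x = 340
x = 340 / 24
= 14.17

14.17


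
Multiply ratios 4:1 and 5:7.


Compound ratio = (4×5) : (1×7)
= 20:7
GCD = 1
= 20:7

20:7


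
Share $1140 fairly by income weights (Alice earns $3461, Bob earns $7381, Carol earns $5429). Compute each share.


Total income = 3461 + 7381 + 5429 = $16271
Alice: $1140 × 3461/16271 = $242.49
Bob: $1140 × 7381/16271 = $517.14
Carol: $1140 × 5429/16271 = $380.37
= Alice: $242.49, Bob: $517.14, Carol: $380.37

Alice: $242.49, Bob: $517.14, Carol: $380.37


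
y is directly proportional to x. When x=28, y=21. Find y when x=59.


Direct proportion: y/x = constant
k = 21/28 = 0.7500
y₂ = k × 59 = 21 × 59 / 28 = 1239/28
= 44.25

44.25


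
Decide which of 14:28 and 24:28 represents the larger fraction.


14/28 = 0.5000
24/28 = 0.8571
0.5000 < 0.8571, so 14:28 is less
= 24:28

24:28


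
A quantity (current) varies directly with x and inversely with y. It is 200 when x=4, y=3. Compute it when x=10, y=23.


z = k·x/y
Solve for k using the known point: k = z·y/x = 200×3/4 = 600/4 = 150.0000
Now evaluate at x=10, y=23:
z = k × 10 / 23 = (600 × 10) / (4 × 23) = 6000/92
≈ 65.2174

65.2174


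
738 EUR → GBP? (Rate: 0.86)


Amount × rate = 738 × 0.86
= 634.68 GBP

634.68 GBP


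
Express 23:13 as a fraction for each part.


Total parts = 23 + 13 = 36
First part: 23/36 = 23/36
Second part: 13/36 = 13/36
= 23/36 and 13/36

23/36 and 13/36


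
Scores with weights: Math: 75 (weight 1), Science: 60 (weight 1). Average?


Numerator = 75×1 + 60×1
= 75 + 60
= 135
Total weight = 2
Weighted avg = 135/2
= 67.50

67.50


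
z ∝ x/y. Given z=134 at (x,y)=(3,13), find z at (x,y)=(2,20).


z = k·x/y
Solve for k using the known point: k = z·y/x = 134×13/3 = 1742/3 ≈ 580.6667
Now evaluate at x=2, y=20:
z = k × 2 / 20 = (1742 × 2) / (3 × 20) = 3484/60
≈ 58.0667

58.0667


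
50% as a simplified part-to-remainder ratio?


50% means 50 parts out of 100; remainder = 50
Part : remainder = 50:50
GCD = 50
= 1:1

1:1


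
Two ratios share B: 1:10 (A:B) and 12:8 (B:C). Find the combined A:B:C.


Match B: multiply A:B by 12 → 12:120
Multiply B:C by 10 → 120:80
Combined: 12:120:80
GCD = 4
= 3:30:20

3:30:20


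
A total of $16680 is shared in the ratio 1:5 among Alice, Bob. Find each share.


Total parts = 1 + 5 = 6
Alice: 16680 × 1/6 = 2780.00
Bob: 16680 × 5/6 = 13900.00
= Alice: $2780.00, Bob: $13900.00

Alice: $2780.00, Bob: $13900.00


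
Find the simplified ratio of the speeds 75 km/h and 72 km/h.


Ratio = 75:72
GCD = 3
Simplified = 25:24
Time ratio (same distance) = 24:25
Speed ratio = 25:24

25:24


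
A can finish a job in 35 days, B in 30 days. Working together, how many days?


Rate of A = 1/35 per day
Rate of B = 1/30 per day
Combined rate = 1/35 + 1/30 = 65/1050 ≈ 0.0619 per day
Days = 1 / combined rate = 1050/65
≈ 16.15 days

16.15 days


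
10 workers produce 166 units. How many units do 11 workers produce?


Direct proportion: y/x = constant
k = 166/10 = 16.6000
y₂ = k × 11 = 166 × 11 / 10 = 1826/10
= 182.60

182.60


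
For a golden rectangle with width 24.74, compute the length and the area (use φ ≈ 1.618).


φ = (1 + √5) / 2 ≈ 1.618
Length = width × φ = 24.74 × 1.618 = 40.02932
≈ 40.03
Area = width × length = 24.74 × 40.02932 = 990.3253768 ≈ 990.33
= Length: 40.03, Area: 990.33

Length: 40.03, Area: 990.33


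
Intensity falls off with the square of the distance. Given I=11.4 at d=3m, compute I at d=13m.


I₁d₁² = I₂d₂²
I₂ = I₁ × (d₁/d₂)²
= 11.4 × (3/13)²
= 11.4 × 9/169
= 102.6/169
≈ 0.6071

0.6071


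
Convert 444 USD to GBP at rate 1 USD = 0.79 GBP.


Amount × rate = 444 × 0.79
= 350.76 GBP

350.76 GBP


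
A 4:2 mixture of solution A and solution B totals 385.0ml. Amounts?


Total parts = 4 + 2 = 6
solution A: 385.0 × 4/6 = 256.7ml
solution B: 385.0 × 2/6 = 128.3ml
= 256.7ml and 128.3ml

256.7ml and 128.3ml


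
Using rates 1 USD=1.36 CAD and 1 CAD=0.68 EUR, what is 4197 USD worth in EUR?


Step 1: 4197 USD × 1.36 = 5707.92 CAD
Step 2: 5707.92 CAD × 0.68 = 3881.39 EUR
Implied rate USD→EUR = 1.36 × 0.68 = 0.9248
= 3881.39 EUR

3881.39 EUR


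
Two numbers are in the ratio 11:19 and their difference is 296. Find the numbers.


Let A = 11k, B = 19k.
19k - 11k = 296
8k = 296 → k = 296/8 = 37
A = 11×37 = 407, B = 19×37 = 703
= A = 407, B = 703

A = 407, B = 703


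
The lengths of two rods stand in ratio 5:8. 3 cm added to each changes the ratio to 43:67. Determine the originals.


Let A = 5k, B = 8k.
(5k + 3) / (8k + 3) = 43/67
Cross-multiply: 67(5k + 3) = 43(8k + 3)
335k + 201 = 344k + 129
335k - 344k = 129 - 201
-9k = -72
k = -72/-9 = 8
A = 5×8 = 40, B = 8×8 = 64
= A = 40, B = 64

A = 40, B = 64


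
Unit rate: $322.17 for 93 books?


Unit rate = total / quantity
= 322.17 / 93
= $3.46 per unit

$3.46 per unit


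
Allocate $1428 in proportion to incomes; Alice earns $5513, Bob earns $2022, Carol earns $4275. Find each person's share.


Total income = 5513 + 2022 + 4275 = $11810
Alice: $1428 × 5513/11810 = $666.60
Bob: $1428 × 2022/11810 = $244.49
Carol: $1428 × 4275/11810 = $516.91
= Alice: $666.60, Bob: $244.49, Carol: $516.91

Alice: $666.60, Bob: $244.49, Carol: $516.91


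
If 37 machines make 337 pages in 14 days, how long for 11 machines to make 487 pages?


Days ∝ work / workers, so d₂ = d₁ × (m₁/m₂) × (w₂/w₁)
Workers factor (inverse): 37/11 ≈ 3.3636
Work factor (direct): 487/337 ≈ 1.4451
d₂ = 14 × 37/11 × 487/337 = (14 × 37 × 487) / (11 × 337) = 252266/3707
≈ 68.05 days

68.05 days


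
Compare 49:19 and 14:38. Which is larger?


49/19 = 2.5789
14/38 = 0.3684
2.5789 > 0.3684, so 49:19 is greater
= 49:19

49:19


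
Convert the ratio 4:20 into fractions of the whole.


Total parts = 4 + 20 = 24
First part: 4/24 = 1/6
Second part: 20/24 = 5/6
= 1/6 and 5/6

1/6 and 5/6


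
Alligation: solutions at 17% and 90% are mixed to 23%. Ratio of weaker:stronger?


Let x parts of 17% mix with y parts of 90%.
17x + 90y = 23(x + y)
17x + 90y = 23x + 23y
x(17 - 23) = y(23 - 90)
x/y = (90 - 23)/(23 - 17) = 67/6
Simplify: 67:6
= 67:6

67:6


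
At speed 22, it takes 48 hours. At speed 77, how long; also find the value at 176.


Inverse proportion: x × y = constant
k = 22 × 48 = 1056
At x=77: k/77 = 13.71
At x=176: k/176 = 6.00
= 13.71 and 6.00

13.71 and 6.00


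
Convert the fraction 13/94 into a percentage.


Percentage = (part / whole) × 100
= (13 / 94) × 100
≈ 13.83%

13.83%


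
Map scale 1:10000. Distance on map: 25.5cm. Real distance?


Real distance = map distance × scale
= 25.5cm × 10000
= 255000 cm = 2550.0 m
= 2.550 km

2.550 km


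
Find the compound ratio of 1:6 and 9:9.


Compound ratio = (1×9) : (6×9)
= 9:54
GCD = 9
= 1:6

1:6


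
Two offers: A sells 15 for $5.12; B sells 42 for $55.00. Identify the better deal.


Deal A: $5.12/15 = $0.3413/unit
Deal B: $55.00/42 = $1.3095/unit
A is cheaper per unit
= Deal A

Deal A


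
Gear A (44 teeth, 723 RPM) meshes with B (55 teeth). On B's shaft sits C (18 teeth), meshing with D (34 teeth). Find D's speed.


Stage 1: RPM_B = RPM_A × t_A/t_B = 723 × 44/55 = 31812/55 = 578.40
B and C share a shaft → RPM_C = RPM_B
Stage 2: RPM_D = RPM_C × t_C/t_D = RPM_A × (t_A×t_C)/(t_B×t_D)
Overall ratio = (44×18)/(55×34) = 792/1870
RPM_D = 723 × 792/1870 = 572616/1870
≈ 306.21 RPM

306.21 RPM


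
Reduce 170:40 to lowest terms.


GCD(170, 40) = 10
170/10 : 40/10
= 17:4

17:4


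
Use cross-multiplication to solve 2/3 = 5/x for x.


Cross multiply: 2 × x = 3 × 5
2x = 15
x = 15 / 2
= 7.50

7.50


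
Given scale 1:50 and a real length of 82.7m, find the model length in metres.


Model size = real / scale
= 82.7 / 50
= 1.6540 m

1.6540 m


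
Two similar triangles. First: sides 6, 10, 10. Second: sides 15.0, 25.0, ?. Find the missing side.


Scale factor = 15.0/6 = 2.5
Missing side = 10 × 2.5
= 25.0

25.0


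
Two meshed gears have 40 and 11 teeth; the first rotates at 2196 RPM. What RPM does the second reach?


Gear ratio = 40:11 = 40:11
RPM_B = RPM_A × (teeth_A / teeth_B)
= 2196 × (40/11)
= 7985.5 RPM

7985.5 RPM


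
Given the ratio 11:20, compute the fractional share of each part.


Total parts = 11 + 20 = 31
First part: 11/31 = 11/31
Second part: 20/31 = 20/31
= 11/31 and 20/31

11/31 and 20/31


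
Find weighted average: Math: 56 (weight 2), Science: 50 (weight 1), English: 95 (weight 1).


Numerator = 56×2 + 50×1 + 95×1
= 112 + 50 + 95
= 257
Total weight = 4
Weighted avg = 257/4
= 64.25

64.25


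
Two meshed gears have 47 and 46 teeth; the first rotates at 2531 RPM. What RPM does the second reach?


Gear ratio = 47:46 = 47:46
RPM_B = RPM_A × (teeth_A / teeth_B)
= 2531 × (47/46)
= 2586.0 RPM

2586.0 RPM


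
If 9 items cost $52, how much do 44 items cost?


Direct proportion: y/x = constant
k = 52/9 ≈ 5.7778
y₂ = k × 44 = 52 × 44 / 9 = 2288/9
≈ 254.22

254.22


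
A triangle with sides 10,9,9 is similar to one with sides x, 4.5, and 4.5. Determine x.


Scale factor = 4.5/9 = 0.5
Missing side = 10 × 0.5
= 5.0

5.0


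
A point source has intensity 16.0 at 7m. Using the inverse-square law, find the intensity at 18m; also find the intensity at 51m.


I₁d₁² = I₂d₂²
I at 18m = 16.0 × (7/18)² = 16.0 × 49/324 = 784/324 ≈ 2.4198
I at 51m = 16.0 × (7/51)² = 16.0 × 49/2601 = 784/2601 ≈ 0.3014
= 2.4198 and 0.3014

2.4198 and 0.3014


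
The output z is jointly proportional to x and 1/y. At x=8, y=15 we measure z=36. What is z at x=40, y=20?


z = k·x/y
Solve for k using the known point: k = z·y/x = 36×15/8 = 540/8 = 67.5000
Now evaluate at x=40, y=20:
z = k × 40 / 20 = (540 × 40) / (8 × 20) = 21600/160
= 135.0000

135.0000


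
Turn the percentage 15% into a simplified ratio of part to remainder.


15% means 15 parts out of 100; remainder = 85
Part : remainder = 15:85
GCD = 5
= 3:17

3:17


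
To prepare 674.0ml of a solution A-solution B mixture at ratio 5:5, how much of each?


Total parts = 5 + 5 = 10
solution A: 674.0 × 5/10 = 337.0ml
solution B: 674.0 × 5/10 = 337.0ml
= 337.0ml and 337.0ml

337.0ml and 337.0ml


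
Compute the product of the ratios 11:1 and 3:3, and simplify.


Compound ratio = (11×3) : (1×3)
= 33:3
GCD = 3
= 11:1

11:1


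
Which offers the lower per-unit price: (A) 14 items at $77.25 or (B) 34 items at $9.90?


Deal A: $77.25/14 = $5.5179/unit
Deal B: $9.90/34 = $0.2912/unit
B is cheaper per unit
= Deal B

Deal B


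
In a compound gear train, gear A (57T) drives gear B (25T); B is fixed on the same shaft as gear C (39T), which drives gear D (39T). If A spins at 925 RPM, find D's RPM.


Stage 1: RPM_B = RPM_A × t_A/t_B = 925 × 57/25 = 52725/25 = 2109.00
B and C share a shaft → RPM_C = RPM_B
Stage 2: RPM_D = RPM_C × t_C/t_D = RPM_A × (t_A×t_C)/(t_B×t_D)
Overall ratio = (57×39)/(25×39) = 2223/975
RPM_D = 925 × 2223/975 = 2056275/975
= 2109.00 RPM

2109.00 RPM


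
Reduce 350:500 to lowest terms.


GCD(350, 500) = 50
350/50 : 500/50
= 7:10

7:10


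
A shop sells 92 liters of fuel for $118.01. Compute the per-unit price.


Unit rate = total / quantity
= 118.01 / 92
= $1.28 per unit

$1.28 per unit


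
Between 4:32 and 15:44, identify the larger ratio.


4/32 = 0.1250
15/44 = 0.3409
0.1250 < 0.3409, so 4:32 is less
= 15:44

15:44


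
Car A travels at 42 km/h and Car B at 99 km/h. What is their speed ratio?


Ratio = 42:99
GCD = 3
Simplified = 14:33
Time ratio (same distance) = 33:14
Speed ratio = 14:33

14:33


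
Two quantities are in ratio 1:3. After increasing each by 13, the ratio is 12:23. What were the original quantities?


Let A = 1k, B = 3k.
(1k + 13) / (3k + 13) = 12/23
Cross-multiply: 23(1k + 13) = 12(3k + 13)
23k + 299 = 36k + 156
23k - 36k = 156 - 299
-13k = -143
k = -143/-13 = 11
A = 1×11 = 11, B = 3×11 = 33
= A = 11, B = 33

A = 11, B = 33


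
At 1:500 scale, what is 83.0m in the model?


Model size = real / scale
= 83.0 / 500
= 0.1660 m

0.1660 m


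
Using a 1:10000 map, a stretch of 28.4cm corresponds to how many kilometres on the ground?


Real distance = map distance × scale
= 28.4cm × 10000
= 284000 cm = 2840.0 m
= 2.840 km

2.840 km


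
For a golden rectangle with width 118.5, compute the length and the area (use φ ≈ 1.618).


φ = (1 + √5) / 2 ≈ 1.618
Length = width × φ = 118.5 × 1.618 = 191.733
≈ 191.73
Area = width × length = 118.5 × 191.733 = 22720.3605 ≈ 22720.36
= Length: 191.73, Area: 22720.36

Length: 191.73, Area: 22720.36


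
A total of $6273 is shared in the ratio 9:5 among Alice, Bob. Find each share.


Total parts = 9 + 5 = 14
Alice: 6273 × 9/14 = 4032.64
Bob: 6273 × 5/14 = 2240.36
= Alice: $4032.64, Bob: $2240.36

Alice: $4032.64, Bob: $2240.36
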